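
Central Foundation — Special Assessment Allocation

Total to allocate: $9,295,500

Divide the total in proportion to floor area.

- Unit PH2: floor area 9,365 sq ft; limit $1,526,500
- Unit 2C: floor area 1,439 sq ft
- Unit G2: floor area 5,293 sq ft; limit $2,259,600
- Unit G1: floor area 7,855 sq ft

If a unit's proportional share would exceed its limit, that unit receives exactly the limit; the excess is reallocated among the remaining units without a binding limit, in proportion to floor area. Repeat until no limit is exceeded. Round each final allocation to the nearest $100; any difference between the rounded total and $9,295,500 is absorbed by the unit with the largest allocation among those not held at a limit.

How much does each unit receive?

Unit PH2: $1,526,500 | Unit 2C: $853,000 | Unit G2: $2,259,600 | Unit G1: $4,656,400

Floor area total: 23,952.
Unconstrained shares: Unit PH2 3,634,450.46; Unit 2C 558,459.61; Unit G2 2,054,153.37; Unit G1 3,048,436.56.
Capped: Unit PH2 ($1,526,500); remaining pool $7,769,000 reallocated over remaining floor area 14,587.
Capped: Unit G2 ($2,259,600); remaining pool $5,509,400 reallocated over remaining floor area 9,294.
Shares after redistribution: Unit 2C 853,026.32 → $853,000; Unit G1 4,656,373.68 → $4,656,400.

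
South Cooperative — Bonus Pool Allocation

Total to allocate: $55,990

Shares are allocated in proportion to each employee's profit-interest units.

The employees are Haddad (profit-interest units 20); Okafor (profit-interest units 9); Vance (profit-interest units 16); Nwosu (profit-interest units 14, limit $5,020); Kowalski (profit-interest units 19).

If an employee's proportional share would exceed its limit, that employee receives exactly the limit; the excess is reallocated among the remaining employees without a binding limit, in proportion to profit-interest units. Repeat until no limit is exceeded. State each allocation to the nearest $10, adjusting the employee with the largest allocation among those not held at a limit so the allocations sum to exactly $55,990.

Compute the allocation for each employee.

Haddad: $15,930 · Okafor: $7,170 · Vance: $12,740 · Nwosu: $5,020 · Kowalski: $15,130

Combined profit-interest units = 78.
Unconstrained shares: Haddad 14,356.41; Okafor 6,460.38; Vance 11,485.13; Nwosu 10,049.49; Kowalski 13,638.59.
Cap binds for Nwosu ($5,020); balance $50,970 reallocated over remaining profit-interest units 64.
Shares after redistribution: Haddad 15,928.12 → $15,930; Okafor 7,167.66 → $7,170; Vance 12,742.50 → $12,740; Kowalski 15,131.72 → $15,130.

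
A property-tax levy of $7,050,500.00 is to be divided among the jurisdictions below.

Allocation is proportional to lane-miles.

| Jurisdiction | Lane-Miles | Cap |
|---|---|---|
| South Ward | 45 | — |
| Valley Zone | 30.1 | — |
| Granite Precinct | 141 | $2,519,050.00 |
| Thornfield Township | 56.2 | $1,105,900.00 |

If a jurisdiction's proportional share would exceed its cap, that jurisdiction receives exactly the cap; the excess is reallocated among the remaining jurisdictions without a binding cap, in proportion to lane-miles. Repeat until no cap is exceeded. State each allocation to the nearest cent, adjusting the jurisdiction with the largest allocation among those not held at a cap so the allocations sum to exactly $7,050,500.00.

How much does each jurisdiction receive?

Total lane-miles = 272.3.
Proportional shares (ignoring caps): South Ward 1,165,157.9141; Valley Zone 779,361.1825; Granite Precinct 3,650,828.1307; Thornfield Township 1,455,152.7727.
Cap binds for Granite Precinct ($2,519,050.00), Thornfield Township ($1,105,900.00); balance $3,425,550.00 reallocated over remaining lane-miles 75.1.
Redistributed shares: South Ward 2,052,593.2091 → $2,052,593.21; Valley Zone 1,372,956.7909 → $1,372,956.79.

South Ward: $2,052,593.21 | Valley Zone: $1,372,956.79 | Granite Precinct: $2,519,050.00 | Thornfield Township: $1,105,900.00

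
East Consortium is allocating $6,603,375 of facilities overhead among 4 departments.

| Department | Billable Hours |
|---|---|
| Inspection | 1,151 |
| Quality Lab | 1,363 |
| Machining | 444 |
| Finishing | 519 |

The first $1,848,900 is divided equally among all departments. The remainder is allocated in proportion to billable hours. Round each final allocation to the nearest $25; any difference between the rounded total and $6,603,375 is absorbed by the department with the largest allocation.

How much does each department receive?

Inspection: $2,036,100; Quality Lab: $2,326,025; Machining: $1,069,350; Finishing: $1,171,900

Equal tier: $1,848,900 ÷ 4 = $462,225 apiece.
Remainder $4,754,475 by billable hours (total 3,477): Inspection 1,573,885.74 → $1,573,875; Quality Lab 1,863,776.08 → $1,863,775; Machining 607,128.82 → $607,125; Finishing 709,684.36 → $709,675.
Rounding difference +$25 on remainder applied to Quality Lab.
Totals: Inspection $462,225 + $1,573,875 = $2,036,100; Quality Lab $462,225 + $1,863,800 = $2,326,025; Machining $462,225 + $607,125 = $1,069,350; Finishing $462,225 + $709,675 = $1,171,900.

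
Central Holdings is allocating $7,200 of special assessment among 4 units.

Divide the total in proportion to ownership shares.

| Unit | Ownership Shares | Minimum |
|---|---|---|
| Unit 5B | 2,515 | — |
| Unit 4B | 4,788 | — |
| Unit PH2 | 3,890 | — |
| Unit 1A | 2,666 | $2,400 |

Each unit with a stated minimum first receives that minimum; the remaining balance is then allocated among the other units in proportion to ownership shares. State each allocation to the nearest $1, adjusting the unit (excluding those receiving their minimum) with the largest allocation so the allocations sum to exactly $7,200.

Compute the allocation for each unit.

Unit 5B: $1,079 | Unit 4B: $2,053 | Unit PH2: $1,668 | Unit 1A: $2,400

Guaranteed amounts: Unit 1A $2,400. Balance $4,800.
Balance split over remaining ownership shares 11,193: Unit 5B 1,078.53 → $1,079; Unit 4B 2,053.28 → $2,053; Unit PH2 1,668.19 → $1,668.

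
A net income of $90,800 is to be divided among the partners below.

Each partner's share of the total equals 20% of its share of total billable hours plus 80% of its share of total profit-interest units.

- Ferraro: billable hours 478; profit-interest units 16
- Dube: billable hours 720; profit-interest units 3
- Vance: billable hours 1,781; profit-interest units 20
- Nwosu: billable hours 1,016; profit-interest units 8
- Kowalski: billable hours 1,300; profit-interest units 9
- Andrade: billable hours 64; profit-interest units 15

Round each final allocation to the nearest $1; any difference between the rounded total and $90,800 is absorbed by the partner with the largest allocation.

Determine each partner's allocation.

Totals — billable hours 5,359, profit-interest units 71.
Combined weights (20% billable hours + 80% profit-interest units): Ferraro 0.1981; Dube 0.0607; Vance 0.2918; Nwosu 0.1281; Kowalski 0.1499; Andrade 0.1714.
Pro-rata amounts: Ferraro 17,989.37; Dube 5,509.15; Vance 26,497.23; Nwosu 11,627.70; Kowalski 13,613.19; Andrade 15,563.36.
Rounded to nearest $1: Ferraro $17,989; Dube $5,509; Vance $26,497; Nwosu $11,628; Kowalski $13,613; Andrade $15,563. Sum = $90,799.
Difference $90,800 − $90,799 = +$1 applied to largest allocation (Vance): Vance becomes $26,498.

Ferraro: $17,989; Dube: $5,509; Vance: $26,498; Nwosu: $11,628; Kowalski: $13,613; Andrade: $15,563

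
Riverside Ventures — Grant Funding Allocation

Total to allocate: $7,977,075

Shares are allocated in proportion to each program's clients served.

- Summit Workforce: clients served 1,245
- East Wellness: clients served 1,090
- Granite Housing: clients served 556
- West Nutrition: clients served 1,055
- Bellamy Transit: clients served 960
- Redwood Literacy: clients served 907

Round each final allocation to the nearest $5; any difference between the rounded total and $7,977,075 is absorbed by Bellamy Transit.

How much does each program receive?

Total clients served = 5,813.
Proportional shares: Summit Workforce 1,245/5,813 × $7,977,075 = 1,708,491.03; East Wellness 1,090/5,813 × $7,977,075 = 1,495,787.33; Granite Housing 556/5,813 × $7,977,075 = 762,988.77; West Nutrition 1,055/5,813 × $7,977,075 = 1,447,757.46; Bellamy Transit 960/5,813 × $7,977,075 = 1,317,390.68; Redwood Literacy 907/5,813 × $7,977,075 = 1,244,659.73.
At nearest $5: Summit Workforce $1,708,490; East Wellness $1,495,785; Granite Housing $762,990; West Nutrition $1,447,755; Bellamy Transit $1,317,390; Redwood Literacy $1,244,660. Sum = $7,977,070.
Difference $7,977,075 − $7,977,070 = +$5 applied to Bellamy Transit: Bellamy Transit becomes $1,317,395.

Summit Workforce: $1,708,490 | East Wellness: $1,495,785 | Granite Housing: $762,990 | West Nutrition: $1,447,755 | Bellamy Transit: $1,317,395 | Redwood Literacy: $1,244,660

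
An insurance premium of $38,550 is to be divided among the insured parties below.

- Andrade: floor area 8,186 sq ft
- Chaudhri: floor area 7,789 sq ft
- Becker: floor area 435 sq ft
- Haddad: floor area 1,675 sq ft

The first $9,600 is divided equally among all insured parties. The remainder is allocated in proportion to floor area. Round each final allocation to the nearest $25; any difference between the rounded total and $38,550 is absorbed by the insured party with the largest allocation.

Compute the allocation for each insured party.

Andrade: $15,500 · Chaudhri: $14,875 · Becker: $3,100 · Haddad: $5,075

Equal tier: $9,600 ÷ 4 = $2,400 apiece.
Remainder $28,950 by floor area (total 18,085): Andrade 13,103.94 → $13,100; Chaudhri 12,468.43 → $12,475; Becker 696.34 → $700; Haddad 2,681.30 → $2,675.
Totals: Andrade $2,400 + $13,100 = $15,500; Chaudhri $2,400 + $12,475 = $14,875; Becker $2,400 + $700 = $3,100; Haddad $2,400 + $2,675 = $5,075.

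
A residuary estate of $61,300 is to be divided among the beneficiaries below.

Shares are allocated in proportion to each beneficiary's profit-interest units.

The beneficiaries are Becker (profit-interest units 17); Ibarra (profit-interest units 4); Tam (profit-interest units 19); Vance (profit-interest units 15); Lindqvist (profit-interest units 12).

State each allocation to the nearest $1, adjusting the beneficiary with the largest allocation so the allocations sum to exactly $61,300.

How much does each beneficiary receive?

Total profit-interest units = 67.
Unrounded shares: Becker 17/67 × $61,300 = 15,553.73; Ibarra 4/67 × $61,300 = 3,659.70; Tam 19/67 × $61,300 = 17,383.58; Vance 15/67 × $61,300 = 13,723.88; Lindqvist 12/67 × $61,300 = 10,979.10.
Rounded to nearest $1: Becker $15,554; Ibarra $3,660; Tam $17,384; Vance $13,724; Lindqvist $10,979. Sum = $61,301.
Difference $61,300 − $61,301 = −$1 applied to largest allocation (Tam): Tam becomes $17,383.

Becker: $15,554 · Ibarra: $3,660 · Tam: $17,383 · Vance: $13,724 · Lindqvist: $10,979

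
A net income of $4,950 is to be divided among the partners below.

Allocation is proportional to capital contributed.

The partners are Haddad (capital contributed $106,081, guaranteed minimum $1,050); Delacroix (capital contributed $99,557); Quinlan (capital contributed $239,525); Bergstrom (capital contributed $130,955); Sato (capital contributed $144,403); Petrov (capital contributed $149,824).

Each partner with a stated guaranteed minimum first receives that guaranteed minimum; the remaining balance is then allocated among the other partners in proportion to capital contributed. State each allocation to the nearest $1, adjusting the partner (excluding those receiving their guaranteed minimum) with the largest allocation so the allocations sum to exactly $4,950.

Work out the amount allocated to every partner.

Guaranteed amounts: Haddad $1,050. Remaining pool $3,900.
Remaining pool split over remaining capital contributed 764,264: Delacroix 508.03 → $508; Quinlan 1,222.28 → $1,222; Bergstrom 668.26 → $668; Sato 736.88 → $737; Petrov 764.54 → $765.

Haddad: $1,050 | Delacroix: $508 | Quinlan: $1,222 | Bergstrom: $668 | Sato: $737 | Petrov: $765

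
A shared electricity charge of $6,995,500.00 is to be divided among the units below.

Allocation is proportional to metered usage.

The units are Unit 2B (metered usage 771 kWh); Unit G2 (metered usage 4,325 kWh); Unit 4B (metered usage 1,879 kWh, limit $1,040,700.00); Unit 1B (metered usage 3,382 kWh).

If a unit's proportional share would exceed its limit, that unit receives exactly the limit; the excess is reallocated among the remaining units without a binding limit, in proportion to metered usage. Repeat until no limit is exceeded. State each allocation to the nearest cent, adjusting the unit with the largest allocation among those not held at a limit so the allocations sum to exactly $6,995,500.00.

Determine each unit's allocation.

Unit 2B: $541,537.01 · Unit G2: $3,037,804.91 · Unit 4B: $1,040,700.00 · Unit 1B: $2,375,458.08

Combined metered usage = 10,357.
Pro-rata shares before constraints: Unit 2B 520,761.8519; Unit G2 2,921,264.6036; Unit 4B 1,269,145.9399; Unit 1B 2,284,327.6045.
Cap binds for Unit 4B ($1,040,700.00); balance $5,954,800.00 reallocated over remaining metered usage 8,478.
Shares after redistribution: Unit 2B 541,537.0134 → $541,537.01; Unit G2 3,037,804.9068 → $3,037,804.91; Unit 1B 2,375,458.0797 → $2,375,458.08.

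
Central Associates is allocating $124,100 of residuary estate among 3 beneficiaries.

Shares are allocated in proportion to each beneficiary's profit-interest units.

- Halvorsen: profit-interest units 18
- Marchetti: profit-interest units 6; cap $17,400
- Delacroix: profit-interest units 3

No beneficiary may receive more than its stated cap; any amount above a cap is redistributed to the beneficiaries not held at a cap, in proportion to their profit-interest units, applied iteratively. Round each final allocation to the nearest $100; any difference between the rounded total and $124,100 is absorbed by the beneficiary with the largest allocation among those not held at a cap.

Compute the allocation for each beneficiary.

Total profit-interest units = 27.
Unconstrained shares: Halvorsen 82,733.33; Marchetti 27,577.78; Delacroix 13,788.89.
Capped: Marchetti ($17,400); balance $106,700 reallocated over remaining profit-interest units 21.
Shares after redistribution: Halvorsen 91,457.14 → $91,500; Delacroix 15,242.86 → $15,200.

Halvorsen: $91,500 · Marchetti: $17,400 · Delacroix: $15,200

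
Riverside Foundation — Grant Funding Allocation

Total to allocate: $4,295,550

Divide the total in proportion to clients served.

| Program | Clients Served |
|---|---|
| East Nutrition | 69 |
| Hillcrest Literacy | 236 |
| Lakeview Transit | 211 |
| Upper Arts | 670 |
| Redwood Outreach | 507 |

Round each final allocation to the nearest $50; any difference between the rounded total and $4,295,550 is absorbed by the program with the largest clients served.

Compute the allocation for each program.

East Nutrition: $175,050 | Hillcrest Literacy: $598,800 | Lakeview Transit: $535,350 | Upper Arts: $1,699,950 | Redwood Outreach: $1,286,400

Combined clients served = 69 + 236 + 211 + 670 + 507 = 1,693.
Proportional shares: East Nutrition 175,069.67; Hillcrest Literacy 598,789.01; Lakeview Transit 535,357.97; Upper Arts 1,699,951.86; Redwood Outreach 1,286,381.48.
Rounded to nearest $50: East Nutrition $175,050; Hillcrest Literacy $598,800; Lakeview Transit $535,350; Upper Arts $1,699,950; Redwood Outreach $1,286,400. Sum = $4,295,550.
No rounding difference to absorb.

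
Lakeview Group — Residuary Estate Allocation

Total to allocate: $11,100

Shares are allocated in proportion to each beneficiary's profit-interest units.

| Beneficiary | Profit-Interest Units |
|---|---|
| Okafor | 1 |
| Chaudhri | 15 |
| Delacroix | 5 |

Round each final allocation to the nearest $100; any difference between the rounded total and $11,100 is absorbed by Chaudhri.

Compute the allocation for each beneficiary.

Okafor: $500 · Chaudhri: $8,000 · Delacroix: $2,600

Total profit-interest units = 21.
Pro-rata amounts: Okafor 1/21 × $11,100 = 528.57; Chaudhri 15/21 × $11,100 = 7,928.57; Delacroix 5/21 × $11,100 = 2,642.86.
Rounded to nearest $100: Okafor $500; Chaudhri $7,900; Delacroix $2,600. Sum = $11,000.
Difference $11,100 − $11,000 = +$100 applied to Chaudhri: Chaudhri becomes $8,000.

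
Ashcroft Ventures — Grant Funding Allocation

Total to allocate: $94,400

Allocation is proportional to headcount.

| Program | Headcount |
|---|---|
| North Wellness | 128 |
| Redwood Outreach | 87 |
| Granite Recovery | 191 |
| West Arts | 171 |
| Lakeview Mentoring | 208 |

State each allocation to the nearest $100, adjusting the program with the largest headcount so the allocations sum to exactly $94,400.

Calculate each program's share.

Combined headcount = 785.
Raw shares: North Wellness 128/785 × $94,400 = 15,392.61; Redwood Outreach 87/785 × $94,400 = 10,462.17; Granite Recovery 191/785 × $94,400 = 22,968.66; West Arts 171/785 × $94,400 = 20,563.57; Lakeview Mentoring 208/785 × $94,400 = 25,012.99.
After rounding ($100): North Wellness $15,400; Redwood Outreach $10,500; Granite Recovery $23,000; West Arts $20,600; Lakeview Mentoring $25,000. Sum = $94,500.
Difference $94,400 − $94,500 = −$100 applied to largest headcount (Lakeview Mentoring): Lakeview Mentoring becomes $24,900.

North Wellness: $15,400; Redwood Outreach: $10,500; Granite Recovery: $23,000; West Arts: $20,600; Lakeview Mentoring: $24,900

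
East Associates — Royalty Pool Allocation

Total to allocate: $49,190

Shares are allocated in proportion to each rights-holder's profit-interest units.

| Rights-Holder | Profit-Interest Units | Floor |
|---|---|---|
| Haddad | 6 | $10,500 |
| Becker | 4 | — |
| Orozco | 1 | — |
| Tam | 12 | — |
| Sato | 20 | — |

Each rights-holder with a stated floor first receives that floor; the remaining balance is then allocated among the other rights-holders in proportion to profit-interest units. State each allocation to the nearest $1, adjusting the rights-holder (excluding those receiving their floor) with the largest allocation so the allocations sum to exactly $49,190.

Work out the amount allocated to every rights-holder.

Guaranteed amounts: Haddad $10,500. Residual $38,690.
Residual split over remaining profit-interest units 37: Becker 4,182.70 → $4,183; Orozco 1,045.68 → $1,046; Tam 12,548.11 → $12,548; Sato 20,913.51 → $20,914.
Rounding difference −$1 applied to Sato → $20,913.

Haddad: $10,500 · Becker: $4,183 · Orozco: $1,046 · Tam: $12,548 · Sato: $20,913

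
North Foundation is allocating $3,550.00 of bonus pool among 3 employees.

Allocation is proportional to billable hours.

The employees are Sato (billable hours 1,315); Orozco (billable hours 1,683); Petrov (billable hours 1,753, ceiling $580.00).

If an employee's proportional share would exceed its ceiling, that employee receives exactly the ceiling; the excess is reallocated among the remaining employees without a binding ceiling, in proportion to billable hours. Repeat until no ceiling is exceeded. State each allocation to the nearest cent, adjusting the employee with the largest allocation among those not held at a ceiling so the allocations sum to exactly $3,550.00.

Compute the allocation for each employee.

Sato: $1,302.72 · Orozco: $1,667.28 · Petrov: $580.00

Billable hours total: 4,751.
Unconstrained shares: Sato 982.5826; Orozco 1,257.5563; Petrov 1,309.8611.
Cap binds for Petrov ($580.00); remaining pool $2,970.00 reallocated over remaining billable hours 2,998.
Shares after redistribution: Sato 1,302.7185 → $1,302.72; Orozco 1,667.2815 → $1,667.28.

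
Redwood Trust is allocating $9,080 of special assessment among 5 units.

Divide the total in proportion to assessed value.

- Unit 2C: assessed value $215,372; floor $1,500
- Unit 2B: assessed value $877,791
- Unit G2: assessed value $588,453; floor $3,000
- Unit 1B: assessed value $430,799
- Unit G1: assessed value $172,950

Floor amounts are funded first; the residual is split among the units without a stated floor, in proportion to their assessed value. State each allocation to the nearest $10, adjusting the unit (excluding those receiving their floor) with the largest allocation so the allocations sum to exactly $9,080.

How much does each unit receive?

Unit 2C: $1,500; Unit 2B: $2,720; Unit G2: $3,000; Unit 1B: $1,330; Unit G1: $530

Fund the minimums — Unit 2C $1,500; Unit G2 $3,000. Balance $4,580.
Balance split over remaining assessed value 1,481,540: Unit 2B 2,713.58 → $2,710; Unit 1B 1,331.76 → $1,330; Unit G1 534.65 → $530.
Rounding difference +$10 applied to Unit 2B → $2,720.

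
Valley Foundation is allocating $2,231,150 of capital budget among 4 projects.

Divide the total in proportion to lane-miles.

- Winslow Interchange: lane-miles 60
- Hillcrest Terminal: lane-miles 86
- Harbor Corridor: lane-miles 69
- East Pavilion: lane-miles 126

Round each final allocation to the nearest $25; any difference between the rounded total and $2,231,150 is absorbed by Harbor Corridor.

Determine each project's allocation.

Winslow Interchange: $392,575; Hillcrest Terminal: $562,700; Harbor Corridor: $451,450; East Pavilion: $824,425

Sum of lane-miles: 341.
Pro-rata amounts: Winslow Interchange 60/341 × $2,231,150 = 392,577.71; Hillcrest Terminal 86/341 × $2,231,150 = 562,694.72; Harbor Corridor 69/341 × $2,231,150 = 451,464.37; East Pavilion 126/341 × $2,231,150 = 824,413.20.
After rounding ($25): Winslow Interchange $392,575; Hillcrest Terminal $562,700; Harbor Corridor $451,475; East Pavilion $824,425. Sum = $2,231,175.
Difference $2,231,150 − $2,231,175 = −$25 applied to Harbor Corridor: Harbor Corridor becomes $451,450.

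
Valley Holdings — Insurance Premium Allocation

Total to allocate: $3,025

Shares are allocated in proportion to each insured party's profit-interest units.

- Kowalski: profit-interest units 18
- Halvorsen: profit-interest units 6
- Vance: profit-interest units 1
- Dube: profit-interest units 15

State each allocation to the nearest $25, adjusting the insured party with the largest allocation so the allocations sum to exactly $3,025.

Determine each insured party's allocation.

Profit-interest units total: 40.
Pro-rata amounts: Kowalski 18/40 × $3,025 = 1,361.25; Halvorsen 6/40 × $3,025 = 453.75; Vance 1/40 × $3,025 = 75.62; Dube 15/40 × $3,025 = 1,134.38.
After rounding ($25): Kowalski $1,350; Halvorsen $450; Vance $75; Dube $1,125. Sum = $3,000.
Difference $3,025 − $3,000 = +$25 applied to largest allocation (Kowalski): Kowalski becomes $1,375.

Kowalski: $1,375; Halvorsen: $450; Vance: $75; Dube: $1,125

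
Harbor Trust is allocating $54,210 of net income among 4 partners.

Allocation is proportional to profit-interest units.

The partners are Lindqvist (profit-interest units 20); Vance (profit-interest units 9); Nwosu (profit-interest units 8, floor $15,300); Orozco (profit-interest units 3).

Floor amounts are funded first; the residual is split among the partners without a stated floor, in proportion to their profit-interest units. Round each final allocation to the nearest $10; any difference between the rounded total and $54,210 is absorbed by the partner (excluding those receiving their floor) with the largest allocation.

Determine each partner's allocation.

Lindqvist: $24,320; Vance: $10,940; Nwosu: $15,300; Orozco: $3,650

Guaranteed amounts: Nwosu $15,300. Balance $38,910.
Balance split over remaining profit-interest units 32: Lindqvist 24,318.75 → $24,320; Vance 10,943.44 → $10,940; Orozco 3,647.81 → $3,650.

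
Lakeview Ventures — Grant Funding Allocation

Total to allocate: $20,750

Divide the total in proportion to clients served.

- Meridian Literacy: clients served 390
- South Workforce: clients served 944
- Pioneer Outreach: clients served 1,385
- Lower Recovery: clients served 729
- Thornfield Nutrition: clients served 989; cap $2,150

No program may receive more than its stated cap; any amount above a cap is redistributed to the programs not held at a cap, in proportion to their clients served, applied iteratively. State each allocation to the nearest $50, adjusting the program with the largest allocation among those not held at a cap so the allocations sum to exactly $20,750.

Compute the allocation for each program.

Total clients served = 4,437.
Pro-rata shares before constraints: Meridian Literacy 1,823.87; South Workforce 4,414.69; Pioneer Outreach 6,477.07; Lower Recovery 3,409.23; Thornfield Nutrition 4,625.14.
Capped: Thornfield Nutrition ($2,150); balance $18,600 reallocated over remaining clients served 3,448.
Remaining shares: Meridian Literacy 2,103.83 → $2,100; South Workforce 5,092.34 → $5,100; Pioneer Outreach 7,471.29 → $7,450; Lower Recovery 3,932.54 → $3,950.

Meridian Literacy: $2,100 | South Workforce: $5,100 | Pioneer Outreach: $7,450 | Lower Recovery: $3,950 | Thornfield Nutrition: $2,150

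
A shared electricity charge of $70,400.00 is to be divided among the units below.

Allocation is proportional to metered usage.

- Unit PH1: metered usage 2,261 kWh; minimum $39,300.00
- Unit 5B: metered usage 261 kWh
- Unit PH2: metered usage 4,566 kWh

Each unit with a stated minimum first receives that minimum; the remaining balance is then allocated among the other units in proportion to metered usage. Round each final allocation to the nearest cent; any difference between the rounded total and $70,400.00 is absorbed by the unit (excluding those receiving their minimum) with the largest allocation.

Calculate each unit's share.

Unit PH1: $39,300.00; Unit 5B: $1,681.60; Unit PH2: $29,418.40

Fund the minimums — Unit PH1 $39,300.00. Remaining pool $31,100.00.
Remaining pool split over remaining metered usage 4,827: Unit 5B 1,681.6035 → $1,681.60; Unit PH2 29,418.3965 → $29,418.40.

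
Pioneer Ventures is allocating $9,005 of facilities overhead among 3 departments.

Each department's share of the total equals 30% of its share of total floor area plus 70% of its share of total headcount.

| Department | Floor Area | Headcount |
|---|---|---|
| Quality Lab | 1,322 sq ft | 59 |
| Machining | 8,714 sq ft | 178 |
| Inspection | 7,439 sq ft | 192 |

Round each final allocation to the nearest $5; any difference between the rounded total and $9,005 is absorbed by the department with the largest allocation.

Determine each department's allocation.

Totals — floor area 17,475, headcount 429.
Composite weights (30% floor area + 70% headcount): Quality Lab 0.1190; Machining 0.4400; Inspection 0.4410.
Proportional shares: Quality Lab 1,071.29; Machining 3,962.56; Inspection 3,971.16.
Rounded to nearest $5: Quality Lab $1,070; Machining $3,965; Inspection $3,970. Sum = $9,005.
No rounding difference to absorb.

Quality Lab: $1,070; Machining: $3,965; Inspection: $3,970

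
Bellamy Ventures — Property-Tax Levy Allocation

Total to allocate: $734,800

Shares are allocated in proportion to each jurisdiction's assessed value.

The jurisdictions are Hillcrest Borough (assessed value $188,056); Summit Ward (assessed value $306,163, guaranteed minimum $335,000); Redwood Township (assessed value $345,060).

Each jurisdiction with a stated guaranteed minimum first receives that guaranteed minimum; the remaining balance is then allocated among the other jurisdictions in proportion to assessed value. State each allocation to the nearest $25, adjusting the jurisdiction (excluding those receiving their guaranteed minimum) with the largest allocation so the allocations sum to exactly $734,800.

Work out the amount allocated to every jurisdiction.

Hillcrest Borough: $141,025; Summit Ward: $335,000; Redwood Township: $258,775

Guaranteed amounts: Summit Ward $335,000. Residual $399,800.
Residual split over remaining assessed value 533,116: Hillcrest Borough 141,028.95 → $141,025; Redwood Township 258,771.05 → $258,775.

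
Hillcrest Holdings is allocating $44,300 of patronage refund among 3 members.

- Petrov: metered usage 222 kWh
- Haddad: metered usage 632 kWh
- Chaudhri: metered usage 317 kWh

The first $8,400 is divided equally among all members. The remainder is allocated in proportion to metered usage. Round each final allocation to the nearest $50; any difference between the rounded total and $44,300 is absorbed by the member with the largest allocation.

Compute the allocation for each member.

$8,400 shared equally gives $2,800 per member.
Remainder $35,900 by metered usage (total 1,171): Petrov 6,805.98 → $6,800; Haddad 19,375.58 → $19,400; Chaudhri 9,718.45 → $9,700.
Totals: Petrov $2,800 + $6,800 = $9,600; Haddad $2,800 + $19,400 = $22,200; Chaudhri $2,800 + $9,700 = $12,500.

Petrov: $9,600 | Haddad: $22,200 | Chaudhri: $12,500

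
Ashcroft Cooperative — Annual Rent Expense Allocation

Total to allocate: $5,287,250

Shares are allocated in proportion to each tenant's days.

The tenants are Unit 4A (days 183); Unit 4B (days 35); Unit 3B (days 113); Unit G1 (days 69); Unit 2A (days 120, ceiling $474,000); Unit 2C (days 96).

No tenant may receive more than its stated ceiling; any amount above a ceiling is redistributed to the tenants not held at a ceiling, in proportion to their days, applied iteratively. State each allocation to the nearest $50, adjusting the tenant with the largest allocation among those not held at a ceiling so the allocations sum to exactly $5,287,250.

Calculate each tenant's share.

Combined days = 616.
Pro-rata shares before constraints: Unit 4A 1,570,725.24; Unit 4B 300,411.93; Unit 3B 969,901.38; Unit G1 592,240.67; Unit 2A 1,029,983.77; Unit 2C 823,987.01.
Held at cap: Unit 2A ($474,000); remaining pool $4,813,250 reallocated over remaining days 496.
Shares after redistribution: Unit 4A 1,775,856.35 → $1,775,850; Unit 4B 339,644.66 → $339,650; Unit 3B 1,096,567.04 → $1,096,550; Unit G1 669,585.18 → $669,600; Unit 2C 931,596.77 → $931,600.

Unit 4A: $1,775,850 | Unit 4B: $339,650 | Unit 3B: $1,096,550 | Unit G1: $669,600 | Unit 2A: $474,000 | Unit 2C: $931,600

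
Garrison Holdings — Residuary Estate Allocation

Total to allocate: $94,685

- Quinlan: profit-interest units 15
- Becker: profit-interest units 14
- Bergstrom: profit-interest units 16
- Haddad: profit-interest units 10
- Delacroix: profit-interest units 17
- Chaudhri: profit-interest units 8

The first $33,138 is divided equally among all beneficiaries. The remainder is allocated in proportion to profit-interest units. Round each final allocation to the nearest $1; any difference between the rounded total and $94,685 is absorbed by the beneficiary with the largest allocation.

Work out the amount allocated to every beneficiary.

Equal tier: $33,138 ÷ 6 = $5,523 apiece.
Remainder $61,547 by profit-interest units (total 80): Quinlan 11,540.06 → $11,540; Becker 10,770.73 → $10,771; Bergstrom 12,309.40 → $12,309; Haddad 7,693.38 → $7,693; Delacroix 13,078.74 → $13,079; Chaudhri 6,154.70 → $6,155.
Totals: Quinlan $5,523 + $11,540 = $17,063; Becker $5,523 + $10,771 = $16,294; Bergstrom $5,523 + $12,309 = $17,832; Haddad $5,523 + $7,693 = $13,216; Delacroix $5,523 + $13,079 = $18,602; Chaudhri $5,523 + $6,155 = $11,678.

Quinlan: $17,063 | Becker: $16,294 | Bergstrom: $17,832 | Haddad: $13,216 | Delacroix: $18,602 | Chaudhri: $11,678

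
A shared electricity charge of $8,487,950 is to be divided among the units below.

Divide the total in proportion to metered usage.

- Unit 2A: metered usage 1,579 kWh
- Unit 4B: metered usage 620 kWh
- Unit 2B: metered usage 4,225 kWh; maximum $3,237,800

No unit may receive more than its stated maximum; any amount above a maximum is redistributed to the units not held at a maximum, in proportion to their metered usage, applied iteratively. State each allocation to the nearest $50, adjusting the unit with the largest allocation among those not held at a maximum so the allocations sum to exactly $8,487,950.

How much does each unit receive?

Total metered usage = 6,424.
Pro-rata shares before constraints: Unit 2A 2,086,312.74; Unit 4B 819,198.16; Unit 2B 5,582,439.10.
Held at cap: Unit 2B ($3,237,800); remaining pool $5,250,150 reallocated over remaining metered usage 2,199.
Redistributed shares: Unit 2A 3,769,889.43 → $3,769,900; Unit 4B 1,480,260.57 → $1,480,250.

Unit 2A: $3,769,900; Unit 4B: $1,480,250; Unit 2B: $3,237,800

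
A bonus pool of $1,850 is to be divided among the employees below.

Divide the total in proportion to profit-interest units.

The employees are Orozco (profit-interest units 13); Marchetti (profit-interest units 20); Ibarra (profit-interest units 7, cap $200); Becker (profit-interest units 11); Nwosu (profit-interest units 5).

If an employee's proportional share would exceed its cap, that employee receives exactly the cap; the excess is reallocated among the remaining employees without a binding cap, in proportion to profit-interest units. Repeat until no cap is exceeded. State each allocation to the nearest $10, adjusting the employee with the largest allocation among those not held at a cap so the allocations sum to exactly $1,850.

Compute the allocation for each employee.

Orozco: $440 | Marchetti: $670 | Ibarra: $200 | Becker: $370 | Nwosu: $170

Sum of profit-interest units: 56.
Proportional shares (ignoring caps): Orozco 429.46; Marchetti 660.71; Ibarra 231.25; Becker 363.39; Nwosu 165.18.
Held at cap: Ibarra ($200); residual $1,650 reallocated over remaining profit-interest units 49.
Redistributed shares: Orozco 437.76 → $440; Marchetti 673.47 → $670; Becker 370.41 → $370; Nwosu 168.37 → $170.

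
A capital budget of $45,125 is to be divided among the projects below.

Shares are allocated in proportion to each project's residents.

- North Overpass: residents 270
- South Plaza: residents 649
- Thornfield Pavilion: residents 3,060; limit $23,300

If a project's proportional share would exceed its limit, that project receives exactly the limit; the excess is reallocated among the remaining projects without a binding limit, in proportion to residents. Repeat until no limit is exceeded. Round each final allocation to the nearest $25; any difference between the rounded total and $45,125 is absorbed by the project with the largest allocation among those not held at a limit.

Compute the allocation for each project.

Total residents = 3,979.
Pro-rata shares before constraints: North Overpass 3,062.01; South Plaza 7,360.17; Thornfield Pavilion 34,702.81.
Cap binds for Thornfield Pavilion ($23,300); remaining pool $21,825 reallocated over remaining residents 919.
Shares after redistribution: North Overpass 6,412.13 → $6,400; South Plaza 15,412.87 → $15,425.

North Overpass: $6,400 | South Plaza: $15,425 | Thornfield Pavilion: $23,300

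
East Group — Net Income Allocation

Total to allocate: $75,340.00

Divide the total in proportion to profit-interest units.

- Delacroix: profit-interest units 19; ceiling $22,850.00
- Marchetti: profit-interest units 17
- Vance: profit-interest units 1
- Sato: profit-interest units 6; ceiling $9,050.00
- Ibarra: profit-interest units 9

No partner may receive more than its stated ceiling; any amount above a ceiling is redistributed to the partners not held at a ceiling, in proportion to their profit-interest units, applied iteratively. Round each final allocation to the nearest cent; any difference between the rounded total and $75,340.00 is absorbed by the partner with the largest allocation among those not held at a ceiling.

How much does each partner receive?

Total profit-interest units = 52.
Unconstrained shares: Delacroix 27,528.0769; Marchetti 24,630.3846; Vance 1,448.8462; Sato 8,693.0769; Ibarra 13,039.6154.
Cap binds for Delacroix ($22,850.00); balance $52,490.00 reallocated over remaining profit-interest units 33.
Cap binds for Sato ($9,050.00); balance $43,440.00 reallocated over remaining profit-interest units 27.
Shares after redistribution: Marchetti 27,351.1111 → $27,351.11; Vance 1,608.8889 → $1,608.89; Ibarra 14,480.0000 → $14,480.00.

Delacroix: $22,850.00; Marchetti: $27,351.11; Vance: $1,608.89; Sato: $9,050.00; Ibarra: $14,480.00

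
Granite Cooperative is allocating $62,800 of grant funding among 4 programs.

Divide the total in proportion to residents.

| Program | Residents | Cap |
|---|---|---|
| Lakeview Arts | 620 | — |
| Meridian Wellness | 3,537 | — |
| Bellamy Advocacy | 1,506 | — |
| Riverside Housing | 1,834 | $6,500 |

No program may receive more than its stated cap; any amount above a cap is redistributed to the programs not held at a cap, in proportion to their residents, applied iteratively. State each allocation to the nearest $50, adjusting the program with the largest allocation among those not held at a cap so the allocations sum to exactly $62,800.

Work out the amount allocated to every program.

Total residents = 7,497.
Proportional shares (ignoring caps): Lakeview Arts 5,193.54; Meridian Wellness 29,628.33; Bellamy Advocacy 12,615.29; Riverside Housing 15,362.84.
Held at cap: Riverside Housing ($6,500); residual $56,300 reallocated over remaining residents 5,663.
Redistributed shares: Lakeview Arts 6,163.87 → $6,150; Meridian Wellness 35,163.89 → $35,150; Bellamy Advocacy 14,972.24 → $14,950.
Rounding difference +$50 applied to Meridian Wellness → $35,200.

Lakeview Arts: $6,150; Meridian Wellness: $35,200; Bellamy Advocacy: $14,950; Riverside Housing: $6,500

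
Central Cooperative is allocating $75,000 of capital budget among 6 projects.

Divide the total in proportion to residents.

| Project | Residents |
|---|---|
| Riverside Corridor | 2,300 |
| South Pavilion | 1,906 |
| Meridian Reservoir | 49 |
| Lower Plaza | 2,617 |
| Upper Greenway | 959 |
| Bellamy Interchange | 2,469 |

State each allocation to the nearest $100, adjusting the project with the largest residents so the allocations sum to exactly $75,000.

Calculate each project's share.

Riverside Corridor: $16,700 · South Pavilion: $13,900 · Meridian Reservoir: $400 · Lower Plaza: $19,000 · Upper Greenway: $7,000 · Bellamy Interchange: $18,000

Total residents = 10,300.
Proportional shares: Riverside Corridor 2,300/10,300 × $75,000 = 16,747.57; South Pavilion 1,906/10,300 × $75,000 = 13,878.64; Meridian Reservoir 49/10,300 × $75,000 = 356.80; Lower Plaza 2,617/10,300 × $75,000 = 19,055.83; Upper Greenway 959/10,300 × $75,000 = 6,983.01; Bellamy Interchange 2,469/10,300 × $75,000 = 17,978.16.
After rounding ($100): Riverside Corridor $16,700; South Pavilion $13,900; Meridian Reservoir $400; Lower Plaza $19,100; Upper Greenway $7,000; Bellamy Interchange $18,000. Sum = $75,100.
Difference $75,000 − $75,100 = −$100 applied to largest residents (Lower Plaza): Lower Plaza becomes $19,000.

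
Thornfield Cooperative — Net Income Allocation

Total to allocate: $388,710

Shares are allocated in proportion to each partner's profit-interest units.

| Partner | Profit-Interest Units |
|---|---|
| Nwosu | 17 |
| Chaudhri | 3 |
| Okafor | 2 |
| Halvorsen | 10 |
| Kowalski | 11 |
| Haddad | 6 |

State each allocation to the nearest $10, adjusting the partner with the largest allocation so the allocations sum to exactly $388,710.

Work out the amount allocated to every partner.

Nwosu: $134,850; Chaudhri: $23,800; Okafor: $15,870; Halvorsen: $79,330; Kowalski: $87,260; Haddad: $47,600

Profit-interest units total: 49.
Pro-rata amounts: Nwosu 17/49 × $388,710 = 134,858.57; Chaudhri 3/49 × $388,710 = 23,798.57; Okafor 2/49 × $388,710 = 15,865.71; Halvorsen 10/49 × $388,710 = 79,328.57; Kowalski 11/49 × $388,710 = 87,261.43; Haddad 6/49 × $388,710 = 47,597.14.
Rounded to nearest $10: Nwosu $134,860; Chaudhri $23,800; Okafor $15,870; Halvorsen $79,330; Kowalski $87,260; Haddad $47,600. Sum = $388,720.
Difference $388,710 − $388,720 = −$10 applied to largest allocation (Nwosu): Nwosu becomes $134,850.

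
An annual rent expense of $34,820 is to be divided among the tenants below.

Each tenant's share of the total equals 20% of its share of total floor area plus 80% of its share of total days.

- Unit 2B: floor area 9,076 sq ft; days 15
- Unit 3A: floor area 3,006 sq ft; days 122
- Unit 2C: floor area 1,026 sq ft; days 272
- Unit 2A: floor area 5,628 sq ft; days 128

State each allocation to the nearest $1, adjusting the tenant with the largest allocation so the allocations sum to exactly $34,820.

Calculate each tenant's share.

Floor area total 18,736; days total 537.
Combined weights (20% floor area + 80% days): Unit 2B 0.1192; Unit 3A 0.2138; Unit 2C 0.4162; Unit 2A 0.2508.
Unrounded shares: Unit 2B 4,151.57; Unit 3A 7,445.85; Unit 2C 14,490.91; Unit 2A 8,731.67.
After rounding ($1): Unit 2B $4,152; Unit 3A $7,446; Unit 2C $14,491; Unit 2A $8,732. Sum = $34,821.
Difference $34,820 − $34,821 = −$1 applied to largest allocation (Unit 2C): Unit 2C becomes $14,490.

Unit 2B: $4,152 | Unit 3A: $7,446 | Unit 2C: $14,490 | Unit 2A: $8,732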